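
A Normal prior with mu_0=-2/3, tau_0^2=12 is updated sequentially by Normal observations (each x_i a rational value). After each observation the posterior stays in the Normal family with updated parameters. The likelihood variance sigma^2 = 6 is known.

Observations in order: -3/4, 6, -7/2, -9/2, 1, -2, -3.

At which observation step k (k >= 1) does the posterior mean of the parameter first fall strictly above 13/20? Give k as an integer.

obs 1: x=-3/4 → posterior Normal(-13/18, 4)
obs 2: x=6 → posterior Normal(59/30, 12/5)
obs 3: x=-7/2 → posterior Normal(17/42, 12/7)
obs 4: x=-9/2 → posterior Normal(-37/54, 4/3)
obs 5: x=1 → posterior Normal(-25/66, 12/11)
obs 6: x=-2 → posterior Normal(-49/78, 12/13)
obs 7: x=-3 → posterior Normal(-17/18, 4/5)

k = 2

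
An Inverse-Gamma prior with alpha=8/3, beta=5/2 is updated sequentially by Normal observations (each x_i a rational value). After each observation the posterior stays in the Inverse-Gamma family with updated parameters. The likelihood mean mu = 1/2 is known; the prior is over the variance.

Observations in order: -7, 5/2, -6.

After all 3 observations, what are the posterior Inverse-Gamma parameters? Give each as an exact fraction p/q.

alpha=25/6, beta=215/4

obs 1: x=-7 → posterior Inverse-Gamma(19/6, 245/8)
obs 2: x=5/2 → posterior Inverse-Gamma(11/3, 261/8)
obs 3: x=-6 → posterior Inverse-Gamma(25/6, 215/4)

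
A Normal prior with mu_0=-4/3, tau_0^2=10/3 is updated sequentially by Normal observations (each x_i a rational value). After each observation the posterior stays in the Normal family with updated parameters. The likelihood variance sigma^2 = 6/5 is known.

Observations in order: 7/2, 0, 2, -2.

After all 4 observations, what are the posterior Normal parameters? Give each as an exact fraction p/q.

mu_0=151/218, tau_0^2=30/109

obs 1: x=7/2 → posterior Normal(151/68, 15/17)
obs 2: x=0 → posterior Normal(151/118, 30/59)
obs 3: x=2 → posterior Normal(251/168, 5/14)
obs 4: x=-2 → posterior Normal(151/218, 30/109)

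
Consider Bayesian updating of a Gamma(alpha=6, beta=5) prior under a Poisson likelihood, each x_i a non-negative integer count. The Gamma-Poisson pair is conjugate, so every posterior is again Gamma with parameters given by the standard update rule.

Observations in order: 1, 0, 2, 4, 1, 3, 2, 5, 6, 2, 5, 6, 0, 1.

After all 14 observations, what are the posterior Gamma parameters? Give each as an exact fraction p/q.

alpha=44, beta=19

obs 1: x=1 → posterior Gamma(7, 6)
obs 2: x=0 → posterior Gamma(7, 7)
obs 3: x=2 → posterior Gamma(9, 8)
obs 4: x=4 → posterior Gamma(13, 9)
obs 5: x=1 → posterior Gamma(14, 10)
obs 6: x=3 → posterior Gamma(17, 11)
obs 7: x=2 → posterior Gamma(19, 12)
obs 8: x=5 → posterior Gamma(24, 13)
obs 9: x=6 → posterior Gamma(30, 14)
obs 10: x=2 → posterior Gamma(32, 15)
obs 11: x=5 → posterior Gamma(37, 16)
obs 12: x=6 → posterior Gamma(43, 17)
obs 13: x=0 → posterior Gamma(43, 18)
obs 14: x=1 → posterior Gamma(44, 19)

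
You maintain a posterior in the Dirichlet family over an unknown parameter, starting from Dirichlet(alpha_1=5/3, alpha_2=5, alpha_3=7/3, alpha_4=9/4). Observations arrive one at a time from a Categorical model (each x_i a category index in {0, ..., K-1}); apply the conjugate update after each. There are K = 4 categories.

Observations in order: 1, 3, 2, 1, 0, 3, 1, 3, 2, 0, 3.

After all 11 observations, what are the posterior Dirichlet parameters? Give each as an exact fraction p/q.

alpha_1=11/3, alpha_2=8, alpha_3=13/3, alpha_4=25/4

obs 1: x=1 → posterior Dirichlet(5/3, 6, 7/3, 9/4)
obs 2: x=3 → posterior Dirichlet(5/3, 6, 7/3, 13/4)
obs 3: x=2 → posterior Dirichlet(5/3, 6, 10/3, 13/4)
obs 4: x=1 → posterior Dirichlet(5/3, 7, 10/3, 13/4)
obs 5: x=0 → posterior Dirichlet(8/3, 7, 10/3, 13/4)
obs 6: x=3 → posterior Dirichlet(8/3, 7, 10/3, 17/4)
obs 7: x=1 → posterior Dirichlet(8/3, 8, 10/3, 17/4)
obs 8: x=3 → posterior Dirichlet(8/3, 8, 10/3, 21/4)
obs 9: x=2 → posterior Dirichlet(8/3, 8, 13/3, 21/4)
obs 10: x=0 → posterior Dirichlet(11/3, 8, 13/3, 21/4)
obs 11: x=3 → posterior Dirichlet(11/3, 8, 13/3, 25/4)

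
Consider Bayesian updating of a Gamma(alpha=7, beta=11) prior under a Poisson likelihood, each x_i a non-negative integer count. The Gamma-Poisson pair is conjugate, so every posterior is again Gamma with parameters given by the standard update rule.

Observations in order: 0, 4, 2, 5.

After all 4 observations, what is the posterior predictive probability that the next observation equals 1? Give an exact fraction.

obs 1: x=0 → posterior Gamma(7, 12)
obs 2: x=4 → posterior Gamma(11, 13)
obs 3: x=2 → posterior Gamma(13, 14)
obs 4: x=5 → posterior Gamma(18, 15)

13301026920318603515625/37778931862957161709568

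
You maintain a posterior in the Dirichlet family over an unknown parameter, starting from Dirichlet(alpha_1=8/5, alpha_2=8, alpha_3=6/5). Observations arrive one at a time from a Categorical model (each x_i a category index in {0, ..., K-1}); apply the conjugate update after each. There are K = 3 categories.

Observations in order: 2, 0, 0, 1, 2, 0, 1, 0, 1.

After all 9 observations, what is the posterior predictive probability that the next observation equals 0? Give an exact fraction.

obs 1: x=2 → posterior Dirichlet(8/5, 8, 11/5)
obs 2: x=0 → posterior Dirichlet(13/5, 8, 11/5)
obs 3: x=0 → posterior Dirichlet(18/5, 8, 11/5)
obs 4: x=1 → posterior Dirichlet(18/5, 9, 11/5)
obs 5: x=2 → posterior Dirichlet(18/5, 9, 16/5)
obs 6: x=0 → posterior Dirichlet(23/5, 9, 16/5)
obs 7: x=1 → posterior Dirichlet(23/5, 10, 16/5)
obs 8: x=0 → posterior Dirichlet(28/5, 10, 16/5)
obs 9: x=1 → posterior Dirichlet(28/5, 11, 16/5)

28/99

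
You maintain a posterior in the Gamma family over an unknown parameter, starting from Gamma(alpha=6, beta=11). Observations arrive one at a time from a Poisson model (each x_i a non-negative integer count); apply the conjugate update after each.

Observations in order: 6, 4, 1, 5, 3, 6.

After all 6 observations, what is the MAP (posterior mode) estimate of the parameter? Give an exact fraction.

obs 1: x=6 → posterior Gamma(12, 12)
obs 2: x=4 → posterior Gamma(16, 13)
obs 3: x=1 → posterior Gamma(17, 14)
obs 4: x=5 → posterior Gamma(22, 15)
obs 5: x=3 → posterior Gamma(25, 16)
obs 6: x=6 → posterior Gamma(31, 17)

30/17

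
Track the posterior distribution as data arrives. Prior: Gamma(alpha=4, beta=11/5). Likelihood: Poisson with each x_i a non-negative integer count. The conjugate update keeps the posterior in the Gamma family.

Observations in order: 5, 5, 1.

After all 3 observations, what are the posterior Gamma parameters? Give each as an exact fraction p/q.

obs 1: x=5 → posterior Gamma(9, 16/5)
obs 2: x=5 → posterior Gamma(14, 21/5)
obs 3: x=1 → posterior Gamma(15, 26/5)

alpha=15, beta=26/5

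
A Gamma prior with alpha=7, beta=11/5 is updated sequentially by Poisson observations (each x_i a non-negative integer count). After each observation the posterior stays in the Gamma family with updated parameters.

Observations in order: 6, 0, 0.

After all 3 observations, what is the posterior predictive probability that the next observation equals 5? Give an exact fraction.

47979293685577256038400000/699053619999045038539170241

obs 1: x=6 → posterior Gamma(13, 16/5)
obs 2: x=0 → posterior Gamma(13, 21/5)
obs 3: x=0 → posterior Gamma(13, 26/5)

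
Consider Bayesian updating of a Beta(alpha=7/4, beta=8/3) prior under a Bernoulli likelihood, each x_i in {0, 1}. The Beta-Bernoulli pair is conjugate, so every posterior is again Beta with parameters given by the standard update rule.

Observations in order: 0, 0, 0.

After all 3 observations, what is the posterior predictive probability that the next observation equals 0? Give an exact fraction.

obs 1: x=0 → posterior Beta(7/4, 11/3)
obs 2: x=0 → posterior Beta(7/4, 14/3)
obs 3: x=0 → posterior Beta(7/4, 17/3)

68/89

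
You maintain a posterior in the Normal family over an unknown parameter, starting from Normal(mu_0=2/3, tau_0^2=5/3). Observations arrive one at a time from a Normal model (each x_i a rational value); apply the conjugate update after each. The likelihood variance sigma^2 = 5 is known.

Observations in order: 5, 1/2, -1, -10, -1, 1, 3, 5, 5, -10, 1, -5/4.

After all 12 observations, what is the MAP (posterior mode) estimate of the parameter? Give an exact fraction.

-1/20

obs 1: x=5 → posterior Normal(7/4, 5/4)
obs 2: x=1/2 → posterior Normal(3/2, 1)
obs 3: x=-1 → posterior Normal(13/12, 5/6)
obs 4: x=-10 → posterior Normal(-1/2, 5/7)
obs 5: x=-1 → posterior Normal(-9/16, 5/8)
obs 6: x=1 → posterior Normal(-7/18, 5/9)
obs 7: x=3 → posterior Normal(-1/20, 1/2)
obs 8: x=5 → posterior Normal(9/22, 5/11)
obs 9: x=5 → posterior Normal(19/24, 5/12)
obs 10: x=-10 → posterior Normal(-1/26, 5/13)
obs 11: x=1 → posterior Normal(1/28, 5/14)
obs 12: x=-5/4 → posterior Normal(-1/20, 1/3)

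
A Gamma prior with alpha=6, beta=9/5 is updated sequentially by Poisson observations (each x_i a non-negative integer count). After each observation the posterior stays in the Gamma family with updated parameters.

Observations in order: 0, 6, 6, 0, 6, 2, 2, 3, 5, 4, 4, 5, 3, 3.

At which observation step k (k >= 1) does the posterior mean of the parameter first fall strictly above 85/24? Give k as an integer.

obs 1: x=0 → posterior Gamma(6, 14/5)
obs 2: x=6 → posterior Gamma(12, 19/5)
obs 3: x=6 → posterior Gamma(18, 24/5)
obs 4: x=0 → posterior Gamma(18, 29/5)
obs 5: x=6 → posterior Gamma(24, 34/5)
obs 6: x=2 → posterior Gamma(26, 39/5)
obs 7: x=2 → posterior Gamma(28, 44/5)
obs 8: x=3 → posterior Gamma(31, 49/5)
obs 9: x=5 → posterior Gamma(36, 54/5)
obs 10: x=4 → posterior Gamma(40, 59/5)
obs 11: x=4 → posterior Gamma(44, 64/5)
obs 12: x=5 → posterior Gamma(49, 69/5)
obs 13: x=3 → posterior Gamma(52, 74/5)
obs 14: x=3 → posterior Gamma(55, 79/5)

k = 3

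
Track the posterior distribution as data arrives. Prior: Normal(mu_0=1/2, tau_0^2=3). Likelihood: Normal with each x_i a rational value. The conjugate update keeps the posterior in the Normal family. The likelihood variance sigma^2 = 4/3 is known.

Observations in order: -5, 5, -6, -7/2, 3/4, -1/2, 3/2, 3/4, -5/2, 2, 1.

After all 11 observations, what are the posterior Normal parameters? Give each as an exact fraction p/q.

mu_0=-113/206, tau_0^2=12/103

obs 1: x=-5 → posterior Normal(-43/13, 12/13)
obs 2: x=5 → posterior Normal(1/11, 6/11)
obs 3: x=-6 → posterior Normal(-52/31, 12/31)
obs 4: x=-7/2 → posterior Normal(-167/80, 3/10)
obs 5: x=3/4 → posterior Normal(-307/196, 12/49)
obs 6: x=-1/2 → posterior Normal(-325/232, 6/29)
obs 7: x=3/2 → posterior Normal(-271/268, 12/67)
obs 8: x=3/4 → posterior Normal(-61/76, 3/19)
obs 9: x=-5/2 → posterior Normal(-167/170, 12/85)
obs 10: x=2 → posterior Normal(-131/188, 6/47)
obs 11: x=1 → posterior Normal(-113/206, 12/103)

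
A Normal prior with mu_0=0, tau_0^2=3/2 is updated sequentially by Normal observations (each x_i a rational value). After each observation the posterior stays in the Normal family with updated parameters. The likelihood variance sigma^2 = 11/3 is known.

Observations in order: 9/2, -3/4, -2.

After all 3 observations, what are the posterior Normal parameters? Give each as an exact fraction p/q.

mu_0=9/28, tau_0^2=33/49

obs 1: x=9/2 → posterior Normal(81/62, 33/31)
obs 2: x=-3/4 → posterior Normal(27/32, 33/40)
obs 3: x=-2 → posterior Normal(9/28, 33/49)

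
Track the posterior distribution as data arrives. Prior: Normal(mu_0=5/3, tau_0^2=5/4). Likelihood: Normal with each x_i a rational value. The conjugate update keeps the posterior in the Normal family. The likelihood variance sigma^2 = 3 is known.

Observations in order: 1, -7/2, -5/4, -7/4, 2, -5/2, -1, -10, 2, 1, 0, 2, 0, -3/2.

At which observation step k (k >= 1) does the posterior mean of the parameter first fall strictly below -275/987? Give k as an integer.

obs 1: x=1 → posterior Normal(25/17, 15/17)
obs 2: x=-7/2 → posterior Normal(15/44, 15/22)
obs 3: x=-5/4 → posterior Normal(5/108, 5/9)
obs 4: x=-7/4 → posterior Normal(-15/64, 15/32)
obs 5: x=2 → posterior Normal(5/74, 15/37)
obs 6: x=-5/2 → posterior Normal(-5/21, 5/14)
obs 7: x=-1 → posterior Normal(-15/47, 15/47)
obs 8: x=-10 → posterior Normal(-5/4, 15/52)
obs 9: x=2 → posterior Normal(-55/57, 5/19)
obs 10: x=1 → posterior Normal(-25/31, 15/62)
obs 11: x=0 → posterior Normal(-50/67, 15/67)
obs 12: x=2 → posterior Normal(-5/9, 5/24)
obs 13: x=0 → posterior Normal(-40/77, 15/77)
obs 14: x=-3/2 → posterior Normal(-95/164, 15/82)

k = 7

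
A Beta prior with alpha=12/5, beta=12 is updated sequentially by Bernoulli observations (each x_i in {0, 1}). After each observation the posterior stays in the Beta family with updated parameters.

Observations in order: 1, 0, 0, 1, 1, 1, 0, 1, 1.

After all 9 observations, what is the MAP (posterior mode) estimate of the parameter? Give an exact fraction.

37/107

obs 1: x=1 → posterior Beta(17/5, 12)
obs 2: x=0 → posterior Beta(17/5, 13)
obs 3: x=0 → posterior Beta(17/5, 14)
obs 4: x=1 → posterior Beta(22/5, 14)
obs 5: x=1 → posterior Beta(27/5, 14)
obs 6: x=1 → posterior Beta(32/5, 14)
obs 7: x=0 → posterior Beta(32/5, 15)
obs 8: x=1 → posterior Beta(37/5, 15)
obs 9: x=1 → posterior Beta(42/5, 15)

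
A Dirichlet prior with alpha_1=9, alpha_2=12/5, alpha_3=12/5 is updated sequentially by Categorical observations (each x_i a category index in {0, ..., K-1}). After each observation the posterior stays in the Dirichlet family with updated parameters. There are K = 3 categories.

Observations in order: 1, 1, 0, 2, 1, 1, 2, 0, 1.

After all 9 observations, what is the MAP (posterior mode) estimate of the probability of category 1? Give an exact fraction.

32/99

obs 1: x=1 → posterior Dirichlet(9, 17/5, 12/5)
obs 2: x=1 → posterior Dirichlet(9, 22/5, 12/5)
obs 3: x=0 → posterior Dirichlet(10, 22/5, 12/5)
obs 4: x=2 → posterior Dirichlet(10, 22/5, 17/5)
obs 5: x=1 → posterior Dirichlet(10, 27/5, 17/5)
obs 6: x=1 → posterior Dirichlet(10, 32/5, 17/5)
obs 7: x=2 → posterior Dirichlet(10, 32/5, 22/5)
obs 8: x=0 → posterior Dirichlet(11, 32/5, 22/5)
obs 9: x=1 → posterior Dirichlet(11, 37/5, 22/5)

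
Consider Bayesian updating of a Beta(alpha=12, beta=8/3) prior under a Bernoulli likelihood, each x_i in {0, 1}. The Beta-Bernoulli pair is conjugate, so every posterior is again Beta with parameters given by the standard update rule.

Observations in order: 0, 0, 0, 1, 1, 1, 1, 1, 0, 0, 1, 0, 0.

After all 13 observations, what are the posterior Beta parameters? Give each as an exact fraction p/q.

obs 1: x=0 → posterior Beta(12, 11/3)
obs 2: x=0 → posterior Beta(12, 14/3)
obs 3: x=0 → posterior Beta(12, 17/3)
obs 4: x=1 → posterior Beta(13, 17/3)
obs 5: x=1 → posterior Beta(14, 17/3)
obs 6: x=1 → posterior Beta(15, 17/3)
obs 7: x=1 → posterior Beta(16, 17/3)
obs 8: x=1 → posterior Beta(17, 17/3)
obs 9: x=0 → posterior Beta(17, 20/3)
obs 10: x=0 → posterior Beta(17, 23/3)
obs 11: x=1 → posterior Beta(18, 23/3)
obs 12: x=0 → posterior Beta(18, 26/3)
obs 13: x=0 → posterior Beta(18, 29/3)

alpha=18, beta=29/3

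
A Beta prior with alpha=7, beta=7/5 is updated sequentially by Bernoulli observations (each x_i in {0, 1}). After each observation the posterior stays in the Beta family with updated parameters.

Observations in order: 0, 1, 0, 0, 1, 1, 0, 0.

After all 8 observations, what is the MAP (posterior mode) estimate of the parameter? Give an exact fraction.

5/8

obs 1: x=0 → posterior Beta(7, 12/5)
obs 2: x=1 → posterior Beta(8, 12/5)
obs 3: x=0 → posterior Beta(8, 17/5)
obs 4: x=0 → posterior Beta(8, 22/5)
obs 5: x=1 → posterior Beta(9, 22/5)
obs 6: x=1 → posterior Beta(10, 22/5)
obs 7: x=0 → posterior Beta(10, 27/5)
obs 8: x=0 → posterior Beta(10, 32/5)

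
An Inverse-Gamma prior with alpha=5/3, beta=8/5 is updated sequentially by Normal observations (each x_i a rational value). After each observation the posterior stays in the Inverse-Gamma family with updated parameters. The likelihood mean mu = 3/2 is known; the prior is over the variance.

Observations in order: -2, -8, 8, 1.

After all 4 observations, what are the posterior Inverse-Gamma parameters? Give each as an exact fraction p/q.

alpha=11/3, beta=741/10

obs 1: x=-2 → posterior Inverse-Gamma(13/6, 309/40)
obs 2: x=-8 → posterior Inverse-Gamma(8/3, 1057/20)
obs 3: x=8 → posterior Inverse-Gamma(19/6, 2959/40)
obs 4: x=1 → posterior Inverse-Gamma(11/3, 741/10)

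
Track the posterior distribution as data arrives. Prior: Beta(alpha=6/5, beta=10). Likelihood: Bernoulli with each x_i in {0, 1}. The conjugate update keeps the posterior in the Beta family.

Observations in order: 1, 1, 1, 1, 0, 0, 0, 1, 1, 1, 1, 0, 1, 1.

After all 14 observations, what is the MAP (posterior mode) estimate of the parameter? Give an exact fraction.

51/116

obs 1: x=1 → posterior Beta(11/5, 10)
obs 2: x=1 → posterior Beta(16/5, 10)
obs 3: x=1 → posterior Beta(21/5, 10)
obs 4: x=1 → posterior Beta(26/5, 10)
obs 5: x=0 → posterior Beta(26/5, 11)
obs 6: x=0 → posterior Beta(26/5, 12)
obs 7: x=0 → posterior Beta(26/5, 13)
obs 8: x=1 → posterior Beta(31/5, 13)
obs 9: x=1 → posterior Beta(36/5, 13)
obs 10: x=1 → posterior Beta(41/5, 13)
obs 11: x=1 → posterior Beta(46/5, 13)
obs 12: x=0 → posterior Beta(46/5, 14)
obs 13: x=1 → posterior Beta(51/5, 14)
obs 14: x=1 → posterior Beta(56/5, 14)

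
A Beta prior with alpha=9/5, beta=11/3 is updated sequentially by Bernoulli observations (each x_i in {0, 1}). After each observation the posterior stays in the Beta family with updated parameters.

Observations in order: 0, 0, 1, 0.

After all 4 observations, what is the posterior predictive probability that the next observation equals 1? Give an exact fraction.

21/71

obs 1: x=0 → posterior Beta(9/5, 14/3)
obs 2: x=0 → posterior Beta(9/5, 17/3)
obs 3: x=1 → posterior Beta(14/5, 17/3)
obs 4: x=0 → posterior Beta(14/5, 20/3)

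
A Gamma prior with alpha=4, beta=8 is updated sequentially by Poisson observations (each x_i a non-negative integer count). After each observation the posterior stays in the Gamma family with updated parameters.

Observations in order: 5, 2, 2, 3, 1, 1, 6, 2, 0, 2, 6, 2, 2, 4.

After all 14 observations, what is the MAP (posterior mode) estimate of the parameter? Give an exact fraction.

41/22

obs 1: x=5 → posterior Gamma(9, 9)
obs 2: x=2 → posterior Gamma(11, 10)
obs 3: x=2 → posterior Gamma(13, 11)
obs 4: x=3 → posterior Gamma(16, 12)
obs 5: x=1 → posterior Gamma(17, 13)
obs 6: x=1 → posterior Gamma(18, 14)
obs 7: x=6 → posterior Gamma(24, 15)
obs 8: x=2 → posterior Gamma(26, 16)
obs 9: x=0 → posterior Gamma(26, 17)
obs 10: x=2 → posterior Gamma(28, 18)
obs 11: x=6 → posterior Gamma(34, 19)
obs 12: x=2 → posterior Gamma(36, 20)
obs 13: x=2 → posterior Gamma(38, 21)
obs 14: x=4 → posterior Gamma(42, 22)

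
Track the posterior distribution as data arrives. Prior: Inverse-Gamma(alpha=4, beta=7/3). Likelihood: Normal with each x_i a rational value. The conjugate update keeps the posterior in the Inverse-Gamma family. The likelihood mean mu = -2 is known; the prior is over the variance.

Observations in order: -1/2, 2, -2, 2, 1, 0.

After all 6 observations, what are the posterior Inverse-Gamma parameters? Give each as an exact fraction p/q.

obs 1: x=-1/2 → posterior Inverse-Gamma(9/2, 83/24)
obs 2: x=2 → posterior Inverse-Gamma(5, 275/24)
obs 3: x=-2 → posterior Inverse-Gamma(11/2, 275/24)
obs 4: x=2 → posterior Inverse-Gamma(6, 467/24)
obs 5: x=1 → posterior Inverse-Gamma(13/2, 575/24)
obs 6: x=0 → posterior Inverse-Gamma(7, 623/24)

alpha=7, beta=623/24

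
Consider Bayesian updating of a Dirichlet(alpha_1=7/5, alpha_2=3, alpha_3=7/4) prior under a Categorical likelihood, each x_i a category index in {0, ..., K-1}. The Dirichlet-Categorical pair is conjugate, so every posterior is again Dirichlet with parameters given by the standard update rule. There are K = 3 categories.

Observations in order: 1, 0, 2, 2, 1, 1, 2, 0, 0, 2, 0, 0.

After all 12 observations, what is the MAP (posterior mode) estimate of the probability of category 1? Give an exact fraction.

100/303

obs 1: x=1 → posterior Dirichlet(7/5, 4, 7/4)
obs 2: x=0 → posterior Dirichlet(12/5, 4, 7/4)
obs 3: x=2 → posterior Dirichlet(12/5, 4, 11/4)
obs 4: x=2 → posterior Dirichlet(12/5, 4, 15/4)
obs 5: x=1 → posterior Dirichlet(12/5, 5, 15/4)
obs 6: x=1 → posterior Dirichlet(12/5, 6, 15/4)
obs 7: x=2 → posterior Dirichlet(12/5, 6, 19/4)
obs 8: x=0 → posterior Dirichlet(17/5, 6, 19/4)
obs 9: x=0 → posterior Dirichlet(22/5, 6, 19/4)
obs 10: x=2 → posterior Dirichlet(22/5, 6, 23/4)
obs 11: x=0 → posterior Dirichlet(27/5, 6, 23/4)
obs 12: x=0 → posterior Dirichlet(32/5, 6, 23/4)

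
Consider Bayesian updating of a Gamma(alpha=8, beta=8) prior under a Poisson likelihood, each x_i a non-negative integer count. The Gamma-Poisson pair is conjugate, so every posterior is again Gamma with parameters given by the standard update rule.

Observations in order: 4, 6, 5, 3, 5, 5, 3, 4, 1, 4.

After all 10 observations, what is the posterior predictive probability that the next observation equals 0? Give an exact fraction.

1790936736360969372944990075243931530785586679975800865816576/23997878253756106444997335735942416102218125380085922630082241

obs 1: x=4 → posterior Gamma(12, 9)
obs 2: x=6 → posterior Gamma(18, 10)
obs 3: x=5 → posterior Gamma(23, 11)
obs 4: x=3 → posterior Gamma(26, 12)
obs 5: x=5 → posterior Gamma(31, 13)
obs 6: x=5 → posterior Gamma(36, 14)
obs 7: x=3 → posterior Gamma(39, 15)
obs 8: x=4 → posterior Gamma(43, 16)
obs 9: x=1 → posterior Gamma(44, 17)
obs 10: x=4 → posterior Gamma(48, 18)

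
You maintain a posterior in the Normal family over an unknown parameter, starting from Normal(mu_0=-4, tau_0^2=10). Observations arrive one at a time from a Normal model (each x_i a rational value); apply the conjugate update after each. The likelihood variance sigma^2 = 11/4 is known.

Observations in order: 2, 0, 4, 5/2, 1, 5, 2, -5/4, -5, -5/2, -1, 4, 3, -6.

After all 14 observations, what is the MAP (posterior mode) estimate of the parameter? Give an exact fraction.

obs 1: x=2 → posterior Normal(12/17, 110/51)
obs 2: x=0 → posterior Normal(36/91, 110/91)
obs 3: x=4 → posterior Normal(196/131, 110/131)
obs 4: x=5/2 → posterior Normal(296/171, 110/171)
obs 5: x=1 → posterior Normal(336/211, 110/211)
obs 6: x=5 → posterior Normal(536/251, 110/251)
obs 7: x=2 → posterior Normal(616/291, 110/291)
obs 8: x=-5/4 → posterior Normal(566/331, 110/331)
obs 9: x=-5 → posterior Normal(366/371, 110/371)
obs 10: x=-5/2 → posterior Normal(266/411, 110/411)
obs 11: x=-1 → posterior Normal(226/451, 10/41)
obs 12: x=4 → posterior Normal(386/491, 110/491)
obs 13: x=3 → posterior Normal(506/531, 110/531)
obs 14: x=-6 → posterior Normal(266/571, 110/571)

266/571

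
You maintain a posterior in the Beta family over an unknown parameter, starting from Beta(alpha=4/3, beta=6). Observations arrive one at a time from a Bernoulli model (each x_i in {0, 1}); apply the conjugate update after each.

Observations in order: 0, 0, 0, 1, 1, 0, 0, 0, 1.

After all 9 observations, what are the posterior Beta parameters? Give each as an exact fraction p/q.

alpha=13/3, beta=12

obs 1: x=0 → posterior Beta(4/3, 7)
obs 2: x=0 → posterior Beta(4/3, 8)
obs 3: x=0 → posterior Beta(4/3, 9)
obs 4: x=1 → posterior Beta(7/3, 9)
obs 5: x=1 → posterior Beta(10/3, 9)
obs 6: x=0 → posterior Beta(10/3, 10)
obs 7: x=0 → posterior Beta(10/3, 11)
obs 8: x=0 → posterior Beta(10/3, 12)
obs 9: x=1 → posterior Beta(13/3, 12)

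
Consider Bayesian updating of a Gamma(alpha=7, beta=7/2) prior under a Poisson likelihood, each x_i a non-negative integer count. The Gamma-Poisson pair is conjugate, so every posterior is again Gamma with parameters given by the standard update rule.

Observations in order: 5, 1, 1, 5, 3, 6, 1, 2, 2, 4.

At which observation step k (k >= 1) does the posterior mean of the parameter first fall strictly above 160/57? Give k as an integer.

k = 6

obs 1: x=5 → posterior Gamma(12, 9/2)
obs 2: x=1 → posterior Gamma(13, 11/2)
obs 3: x=1 → posterior Gamma(14, 13/2)
obs 4: x=5 → posterior Gamma(19, 15/2)
obs 5: x=3 → posterior Gamma(22, 17/2)
obs 6: x=6 → posterior Gamma(28, 19/2)
obs 7: x=1 → posterior Gamma(29, 21/2)
obs 8: x=2 → posterior Gamma(31, 23/2)
obs 9: x=2 → posterior Gamma(33, 25/2)
obs 10: x=4 → posterior Gamma(37, 27/2)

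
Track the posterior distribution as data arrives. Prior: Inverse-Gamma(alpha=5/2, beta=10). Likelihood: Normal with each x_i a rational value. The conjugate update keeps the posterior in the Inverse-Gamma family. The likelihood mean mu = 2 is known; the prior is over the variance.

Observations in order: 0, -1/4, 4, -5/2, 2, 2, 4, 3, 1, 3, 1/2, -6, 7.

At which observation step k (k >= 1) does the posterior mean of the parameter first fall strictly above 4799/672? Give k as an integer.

k = 4

obs 1: x=0 → posterior Inverse-Gamma(3, 12)
obs 2: x=-1/4 → posterior Inverse-Gamma(7/2, 465/32)
obs 3: x=4 → posterior Inverse-Gamma(4, 529/32)
obs 4: x=-5/2 → posterior Inverse-Gamma(9/2, 853/32)
obs 5: x=2 → posterior Inverse-Gamma(5, 853/32)
obs 6: x=2 → posterior Inverse-Gamma(11/2, 853/32)
obs 7: x=4 → posterior Inverse-Gamma(6, 917/32)
obs 8: x=3 → posterior Inverse-Gamma(13/2, 933/32)
obs 9: x=1 → posterior Inverse-Gamma(7, 949/32)
obs 10: x=3 → posterior Inverse-Gamma(15/2, 965/32)
obs 11: x=1/2 → posterior Inverse-Gamma(8, 1001/32)
obs 12: x=-6 → posterior Inverse-Gamma(17/2, 2025/32)
obs 13: x=7 → posterior Inverse-Gamma(9, 2425/32)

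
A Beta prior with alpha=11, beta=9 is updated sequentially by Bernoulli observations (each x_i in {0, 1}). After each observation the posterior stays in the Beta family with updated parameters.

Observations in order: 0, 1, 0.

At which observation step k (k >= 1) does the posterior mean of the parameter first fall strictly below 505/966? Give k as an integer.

obs 1: x=0 → posterior Beta(11, 10)
obs 2: x=1 → posterior Beta(12, 10)
obs 3: x=0 → posterior Beta(12, 11)

k = 3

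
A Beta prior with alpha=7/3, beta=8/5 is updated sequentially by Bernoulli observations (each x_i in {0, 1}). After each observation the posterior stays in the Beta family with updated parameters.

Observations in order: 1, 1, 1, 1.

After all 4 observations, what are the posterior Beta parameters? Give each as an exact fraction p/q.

obs 1: x=1 → posterior Beta(10/3, 8/5)
obs 2: x=1 → posterior Beta(13/3, 8/5)
obs 3: x=1 → posterior Beta(16/3, 8/5)
obs 4: x=1 → posterior Beta(19/3, 8/5)

alpha=19/3, beta=8/5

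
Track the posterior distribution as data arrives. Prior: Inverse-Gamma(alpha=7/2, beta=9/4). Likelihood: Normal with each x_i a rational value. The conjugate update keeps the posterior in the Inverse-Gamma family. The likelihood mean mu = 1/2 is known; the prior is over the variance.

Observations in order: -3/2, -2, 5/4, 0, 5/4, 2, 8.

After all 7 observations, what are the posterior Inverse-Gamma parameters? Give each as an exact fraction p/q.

obs 1: x=-3/2 → posterior Inverse-Gamma(4, 17/4)
obs 2: x=-2 → posterior Inverse-Gamma(9/2, 59/8)
obs 3: x=5/4 → posterior Inverse-Gamma(5, 245/32)
obs 4: x=0 → posterior Inverse-Gamma(11/2, 249/32)
obs 5: x=5/4 → posterior Inverse-Gamma(6, 129/16)
obs 6: x=2 → posterior Inverse-Gamma(13/2, 147/16)
obs 7: x=8 → posterior Inverse-Gamma(7, 597/16)

alpha=7, beta=597/16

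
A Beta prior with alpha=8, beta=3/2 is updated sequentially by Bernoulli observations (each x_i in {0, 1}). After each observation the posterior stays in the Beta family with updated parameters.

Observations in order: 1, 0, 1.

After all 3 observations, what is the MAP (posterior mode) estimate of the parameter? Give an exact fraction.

obs 1: x=1 → posterior Beta(9, 3/2)
obs 2: x=0 → posterior Beta(9, 5/2)
obs 3: x=1 → posterior Beta(10, 5/2)

6/7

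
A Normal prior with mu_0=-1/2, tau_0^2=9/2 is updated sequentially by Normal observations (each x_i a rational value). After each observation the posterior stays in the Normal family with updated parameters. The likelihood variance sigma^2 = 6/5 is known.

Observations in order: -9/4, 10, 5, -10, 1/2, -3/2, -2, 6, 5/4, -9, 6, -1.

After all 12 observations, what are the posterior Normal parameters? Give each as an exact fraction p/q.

obs 1: x=-9/4 → posterior Normal(-143/76, 18/19)
obs 2: x=10 → posterior Normal(457/136, 9/17)
obs 3: x=5 → posterior Normal(757/196, 18/49)
obs 4: x=-10 → posterior Normal(157/256, 9/32)
obs 5: x=1/2 → posterior Normal(187/316, 18/79)
obs 6: x=-3/2 → posterior Normal(97/376, 9/47)
obs 7: x=-2 → posterior Normal(-23/436, 18/109)
obs 8: x=6 → posterior Normal(337/496, 9/62)
obs 9: x=5/4 → posterior Normal(103/139, 18/139)
obs 10: x=-9 → posterior Normal(-16/77, 9/77)
obs 11: x=6 → posterior Normal(58/169, 18/169)
obs 12: x=-1 → posterior Normal(43/184, 9/92)

mu_0=43/184, tau_0^2=9/92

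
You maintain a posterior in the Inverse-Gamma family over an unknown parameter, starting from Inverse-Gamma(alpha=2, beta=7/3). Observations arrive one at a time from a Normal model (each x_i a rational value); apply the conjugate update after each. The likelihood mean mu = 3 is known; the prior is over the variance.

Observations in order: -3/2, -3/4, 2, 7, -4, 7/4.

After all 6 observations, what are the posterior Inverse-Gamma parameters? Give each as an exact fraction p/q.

alpha=5, beta=2557/48

obs 1: x=-3/2 → posterior Inverse-Gamma(5/2, 299/24)
obs 2: x=-3/4 → posterior Inverse-Gamma(3, 1871/96)
obs 3: x=2 → posterior Inverse-Gamma(7/2, 1919/96)
obs 4: x=7 → posterior Inverse-Gamma(4, 2687/96)
obs 5: x=-4 → posterior Inverse-Gamma(9/2, 5039/96)
obs 6: x=7/4 → posterior Inverse-Gamma(5, 2557/48)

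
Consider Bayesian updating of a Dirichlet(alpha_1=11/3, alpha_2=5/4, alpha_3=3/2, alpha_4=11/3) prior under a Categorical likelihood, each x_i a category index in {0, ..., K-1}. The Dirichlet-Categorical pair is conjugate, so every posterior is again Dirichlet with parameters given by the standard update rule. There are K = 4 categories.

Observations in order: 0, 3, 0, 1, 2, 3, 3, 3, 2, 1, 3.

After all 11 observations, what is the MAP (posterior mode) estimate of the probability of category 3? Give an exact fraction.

obs 1: x=0 → posterior Dirichlet(14/3, 5/4, 3/2, 11/3)
obs 2: x=3 → posterior Dirichlet(14/3, 5/4, 3/2, 14/3)
obs 3: x=0 → posterior Dirichlet(17/3, 5/4, 3/2, 14/3)
obs 4: x=1 → posterior Dirichlet(17/3, 9/4, 3/2, 14/3)
obs 5: x=2 → posterior Dirichlet(17/3, 9/4, 5/2, 14/3)
obs 6: x=3 → posterior Dirichlet(17/3, 9/4, 5/2, 17/3)
obs 7: x=3 → posterior Dirichlet(17/3, 9/4, 5/2, 20/3)
obs 8: x=3 → posterior Dirichlet(17/3, 9/4, 5/2, 23/3)
obs 9: x=2 → posterior Dirichlet(17/3, 9/4, 7/2, 23/3)
obs 10: x=1 → posterior Dirichlet(17/3, 13/4, 7/2, 23/3)
obs 11: x=3 → posterior Dirichlet(17/3, 13/4, 7/2, 26/3)

92/205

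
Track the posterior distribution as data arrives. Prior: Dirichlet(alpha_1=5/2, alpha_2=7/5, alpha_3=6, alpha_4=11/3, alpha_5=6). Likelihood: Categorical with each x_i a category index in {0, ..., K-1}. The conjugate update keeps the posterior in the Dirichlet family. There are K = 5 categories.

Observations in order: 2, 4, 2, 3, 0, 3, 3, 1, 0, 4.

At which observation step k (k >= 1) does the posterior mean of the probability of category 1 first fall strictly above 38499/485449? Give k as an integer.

k = 8

obs 1: x=2 → posterior Dirichlet(5/2, 7/5, 7, 11/3, 6)
obs 2: x=4 → posterior Dirichlet(5/2, 7/5, 7, 11/3, 7)
obs 3: x=2 → posterior Dirichlet(5/2, 7/5, 8, 11/3, 7)
obs 4: x=3 → posterior Dirichlet(5/2, 7/5, 8, 14/3, 7)
obs 5: x=0 → posterior Dirichlet(7/2, 7/5, 8, 14/3, 7)
obs 6: x=3 → posterior Dirichlet(7/2, 7/5, 8, 17/3, 7)
obs 7: x=3 → posterior Dirichlet(7/2, 7/5, 8, 20/3, 7)
obs 8: x=1 → posterior Dirichlet(7/2, 12/5, 8, 20/3, 7)
obs 9: x=0 → posterior Dirichlet(9/2, 12/5, 8, 20/3, 7)
obs 10: x=4 → posterior Dirichlet(9/2, 12/5, 8, 20/3, 8)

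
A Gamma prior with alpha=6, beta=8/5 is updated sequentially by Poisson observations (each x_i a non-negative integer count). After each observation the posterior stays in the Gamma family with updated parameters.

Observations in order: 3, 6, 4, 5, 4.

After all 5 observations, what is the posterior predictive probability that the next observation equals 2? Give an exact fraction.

obs 1: x=3 → posterior Gamma(9, 13/5)
obs 2: x=6 → posterior Gamma(15, 18/5)
obs 3: x=4 → posterior Gamma(19, 23/5)
obs 4: x=5 → posterior Gamma(24, 28/5)
obs 5: x=4 → posterior Gamma(28, 33/5)

16742733449626715548405285004252353307455893075/123730823336022717343518817188145105439358451712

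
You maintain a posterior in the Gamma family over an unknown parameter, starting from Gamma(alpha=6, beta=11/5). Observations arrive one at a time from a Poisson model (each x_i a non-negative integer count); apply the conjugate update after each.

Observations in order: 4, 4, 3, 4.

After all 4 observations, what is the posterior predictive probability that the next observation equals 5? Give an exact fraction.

obs 1: x=4 → posterior Gamma(10, 16/5)
obs 2: x=4 → posterior Gamma(14, 21/5)
obs 3: x=3 → posterior Gamma(17, 26/5)
obs 4: x=4 → posterior Gamma(21, 31/5)

576280809729631818219785390164007828125/4849687664788584363858837602739217760256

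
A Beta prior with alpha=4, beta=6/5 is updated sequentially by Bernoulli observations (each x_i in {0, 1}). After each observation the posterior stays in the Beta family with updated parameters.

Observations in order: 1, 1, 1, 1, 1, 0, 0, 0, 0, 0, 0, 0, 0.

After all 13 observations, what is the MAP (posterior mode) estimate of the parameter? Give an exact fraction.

40/81

obs 1: x=1 → posterior Beta(5, 6/5)
obs 2: x=1 → posterior Beta(6, 6/5)
obs 3: x=1 → posterior Beta(7, 6/5)
obs 4: x=1 → posterior Beta(8, 6/5)
obs 5: x=1 → posterior Beta(9, 6/5)
obs 6: x=0 → posterior Beta(9, 11/5)
obs 7: x=0 → posterior Beta(9, 16/5)
obs 8: x=0 → posterior Beta(9, 21/5)
obs 9: x=0 → posterior Beta(9, 26/5)
obs 10: x=0 → posterior Beta(9, 31/5)
obs 11: x=0 → posterior Beta(9, 36/5)
obs 12: x=0 → posterior Beta(9, 41/5)
obs 13: x=0 → posterior Beta(9, 46/5)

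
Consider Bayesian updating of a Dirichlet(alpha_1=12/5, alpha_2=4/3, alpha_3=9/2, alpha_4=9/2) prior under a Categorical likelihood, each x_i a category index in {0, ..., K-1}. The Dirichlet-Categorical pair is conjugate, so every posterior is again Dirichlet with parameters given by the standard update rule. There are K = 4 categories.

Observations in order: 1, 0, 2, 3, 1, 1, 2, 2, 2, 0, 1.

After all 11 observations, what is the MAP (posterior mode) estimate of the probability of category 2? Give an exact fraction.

225/592

obs 1: x=1 → posterior Dirichlet(12/5, 7/3, 9/2, 9/2)
obs 2: x=0 → posterior Dirichlet(17/5, 7/3, 9/2, 9/2)
obs 3: x=2 → posterior Dirichlet(17/5, 7/3, 11/2, 9/2)
obs 4: x=3 → posterior Dirichlet(17/5, 7/3, 11/2, 11/2)
obs 5: x=1 → posterior Dirichlet(17/5, 10/3, 11/2, 11/2)
obs 6: x=1 → posterior Dirichlet(17/5, 13/3, 11/2, 11/2)
obs 7: x=2 → posterior Dirichlet(17/5, 13/3, 13/2, 11/2)
obs 8: x=2 → posterior Dirichlet(17/5, 13/3, 15/2, 11/2)
obs 9: x=2 → posterior Dirichlet(17/5, 13/3, 17/2, 11/2)
obs 10: x=0 → posterior Dirichlet(22/5, 13/3, 17/2, 11/2)
obs 11: x=1 → posterior Dirichlet(22/5, 16/3, 17/2, 11/2)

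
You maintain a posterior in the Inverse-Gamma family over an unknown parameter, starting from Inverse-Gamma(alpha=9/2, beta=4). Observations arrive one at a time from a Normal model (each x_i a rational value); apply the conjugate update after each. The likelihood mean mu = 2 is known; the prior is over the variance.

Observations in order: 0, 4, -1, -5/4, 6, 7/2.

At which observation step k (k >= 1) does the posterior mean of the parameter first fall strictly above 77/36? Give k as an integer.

k = 3

obs 1: x=0 → posterior Inverse-Gamma(5, 6)
obs 2: x=4 → posterior Inverse-Gamma(11/2, 8)
obs 3: x=-1 → posterior Inverse-Gamma(6, 25/2)
obs 4: x=-5/4 → posterior Inverse-Gamma(13/2, 569/32)
obs 5: x=6 → posterior Inverse-Gamma(7, 825/32)
obs 6: x=7/2 → posterior Inverse-Gamma(15/2, 861/32)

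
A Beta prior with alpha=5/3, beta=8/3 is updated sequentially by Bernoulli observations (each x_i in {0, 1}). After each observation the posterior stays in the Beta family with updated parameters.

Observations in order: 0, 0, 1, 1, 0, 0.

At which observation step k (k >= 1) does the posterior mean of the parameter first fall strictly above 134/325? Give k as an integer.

obs 1: x=0 → posterior Beta(5/3, 11/3)
obs 2: x=0 → posterior Beta(5/3, 14/3)
obs 3: x=1 → posterior Beta(8/3, 14/3)
obs 4: x=1 → posterior Beta(11/3, 14/3)
obs 5: x=0 → posterior Beta(11/3, 17/3)
obs 6: x=0 → posterior Beta(11/3, 20/3)

k = 4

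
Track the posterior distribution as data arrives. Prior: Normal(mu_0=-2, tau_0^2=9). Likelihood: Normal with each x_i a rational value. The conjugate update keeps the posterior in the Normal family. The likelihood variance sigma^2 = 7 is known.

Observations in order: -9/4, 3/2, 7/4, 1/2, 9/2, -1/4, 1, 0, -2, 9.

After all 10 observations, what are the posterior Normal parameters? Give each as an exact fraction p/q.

obs 1: x=-9/4 → posterior Normal(-137/64, 63/16)
obs 2: x=3/2 → posterior Normal(-83/100, 63/25)
obs 3: x=7/4 → posterior Normal(-5/34, 63/34)
obs 4: x=1/2 → posterior Normal(-1/86, 63/43)
obs 5: x=9/2 → posterior Normal(10/13, 63/52)
obs 6: x=-1/4 → posterior Normal(151/244, 63/61)
obs 7: x=1 → posterior Normal(187/280, 9/10)
obs 8: x=0 → posterior Normal(187/316, 63/79)
obs 9: x=-2 → posterior Normal(115/352, 63/88)
obs 10: x=9 → posterior Normal(439/388, 63/97)

mu_0=439/388, tau_0^2=63/97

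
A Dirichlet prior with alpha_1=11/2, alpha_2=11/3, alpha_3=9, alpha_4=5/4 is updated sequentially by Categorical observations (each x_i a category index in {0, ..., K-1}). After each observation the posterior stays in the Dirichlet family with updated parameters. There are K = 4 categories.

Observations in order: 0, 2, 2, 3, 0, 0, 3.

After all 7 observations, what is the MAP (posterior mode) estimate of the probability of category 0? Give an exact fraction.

obs 1: x=0 → posterior Dirichlet(13/2, 11/3, 9, 5/4)
obs 2: x=2 → posterior Dirichlet(13/2, 11/3, 10, 5/4)
obs 3: x=2 → posterior Dirichlet(13/2, 11/3, 11, 5/4)
obs 4: x=3 → posterior Dirichlet(13/2, 11/3, 11, 9/4)
obs 5: x=0 → posterior Dirichlet(15/2, 11/3, 11, 9/4)
obs 6: x=0 → posterior Dirichlet(17/2, 11/3, 11, 9/4)
obs 7: x=3 → posterior Dirichlet(17/2, 11/3, 11, 13/4)

90/269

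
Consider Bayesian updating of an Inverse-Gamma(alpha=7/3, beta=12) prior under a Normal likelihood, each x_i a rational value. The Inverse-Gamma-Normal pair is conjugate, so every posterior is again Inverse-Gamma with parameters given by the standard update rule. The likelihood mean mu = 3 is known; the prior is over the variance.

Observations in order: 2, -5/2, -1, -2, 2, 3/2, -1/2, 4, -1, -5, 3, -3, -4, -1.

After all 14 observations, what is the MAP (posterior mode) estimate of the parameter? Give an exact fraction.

obs 1: x=2 → posterior Inverse-Gamma(17/6, 25/2)
obs 2: x=-5/2 → posterior Inverse-Gamma(10/3, 221/8)
obs 3: x=-1 → posterior Inverse-Gamma(23/6, 285/8)
obs 4: x=-2 → posterior Inverse-Gamma(13/3, 385/8)
obs 5: x=2 → posterior Inverse-Gamma(29/6, 389/8)
obs 6: x=3/2 → posterior Inverse-Gamma(16/3, 199/4)
obs 7: x=-1/2 → posterior Inverse-Gamma(35/6, 447/8)
obs 8: x=4 → posterior Inverse-Gamma(19/3, 451/8)
obs 9: x=-1 → posterior Inverse-Gamma(41/6, 515/8)
obs 10: x=-5 → posterior Inverse-Gamma(22/3, 771/8)
obs 11: x=3 → posterior Inverse-Gamma(47/6, 771/8)
obs 12: x=-3 → posterior Inverse-Gamma(25/3, 915/8)
obs 13: x=-4 → posterior Inverse-Gamma(53/6, 1111/8)
obs 14: x=-1 → posterior Inverse-Gamma(28/3, 1175/8)

3525/248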